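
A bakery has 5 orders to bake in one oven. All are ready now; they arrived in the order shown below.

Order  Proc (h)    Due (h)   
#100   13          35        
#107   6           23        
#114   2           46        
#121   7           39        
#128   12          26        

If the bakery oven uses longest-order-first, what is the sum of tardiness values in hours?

15

LPT (decreasing processing time): #100 #128 #121 #107 #114.
#100: 0→13, due 35, tardiness 0
#128: 13→25, due 26, tardiness 0
#121: 25→32, due 39, tardiness 0
#107: 32→38, due 23, tardiness 15
#114: 38→40, due 46, tardiness 0
Sum = 0+0+0+15+0 = 15.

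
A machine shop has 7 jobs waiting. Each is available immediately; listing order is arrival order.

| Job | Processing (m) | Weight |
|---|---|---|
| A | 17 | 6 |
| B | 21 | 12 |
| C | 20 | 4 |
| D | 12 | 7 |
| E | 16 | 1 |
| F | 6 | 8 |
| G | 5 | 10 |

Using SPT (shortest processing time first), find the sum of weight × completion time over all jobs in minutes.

SPT (increasing processing time): G F D E A C B.
G: finishes 5, weight 10, w·C = 50
F: finishes 11, weight 8, w·C = 88
D: finishes 23, weight 7, w·C = 161
E: finishes 39, weight 1, w·C = 39
A: finishes 56, weight 6, w·C = 336
C: finishes 76, weight 4, w·C = 304
B: finishes 97, weight 12, w·C = 1164
Sum = 50+88+161+39+336+304+1164 = 2142.

2142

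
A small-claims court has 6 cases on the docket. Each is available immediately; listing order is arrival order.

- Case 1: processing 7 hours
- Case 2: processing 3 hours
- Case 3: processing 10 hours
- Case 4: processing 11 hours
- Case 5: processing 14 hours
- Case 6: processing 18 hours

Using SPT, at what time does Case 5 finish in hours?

SPT (increasing processing time): Case 2 Case 1 Case 3 Case 4 Case 5 Case 6.
Case 2: 0→3
Case 1: 3→10
Case 3: 10→20
Case 4: 20→31
Case 5: 31→45

45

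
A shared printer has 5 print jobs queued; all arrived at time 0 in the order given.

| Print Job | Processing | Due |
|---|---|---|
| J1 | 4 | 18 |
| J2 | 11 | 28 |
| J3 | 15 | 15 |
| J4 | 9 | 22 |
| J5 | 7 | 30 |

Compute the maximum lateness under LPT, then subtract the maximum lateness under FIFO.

LPT (decreasing processing time): J3 J2 J4 J5 J1.
J3: 0→15, due 15, lateness 0
J2: 15→26, due 28, lateness -2
J4: 26→35, due 22, lateness 13
J5: 35→42, due 30, lateness 12
J1: 42→46, due 18, lateness 28
Maximum = 28.
FIFO (arrival order): J1 J2 J3 J4 J5.
J1: 0→4, due 18, lateness -14
J2: 4→15, due 28, lateness -13
J3: 15→30, due 15, lateness 15
J4: 30→39, due 22, lateness 17
J5: 39→46, due 30, lateness 16
Maximum = 17.
Difference = 28 − 17 = 11.

11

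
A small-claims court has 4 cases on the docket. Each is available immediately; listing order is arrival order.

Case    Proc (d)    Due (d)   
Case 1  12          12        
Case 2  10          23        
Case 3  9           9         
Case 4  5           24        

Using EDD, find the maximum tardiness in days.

12

EDD (increasing due date): Case 3 Case 1 Case 2 Case 4.
Case 3: 0→9, due 9, tardiness 0
Case 1: 9→21, due 12, tardiness 9
Case 2: 21→31, due 23, tardiness 8
Case 4: 31→36, due 24, tardiness 12
Maximum = 12.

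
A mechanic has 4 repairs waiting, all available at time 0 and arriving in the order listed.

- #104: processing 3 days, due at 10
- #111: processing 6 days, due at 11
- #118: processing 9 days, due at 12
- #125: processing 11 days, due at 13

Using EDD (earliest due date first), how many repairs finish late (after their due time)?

EDD (increasing due date): #104 #111 #118 #125.
#104: 0→3, due 10, tardiness 0
#111: 3→9, due 11, tardiness 0
#118: 9→18, due 12, tardiness 6
#125: 18→29, due 13, tardiness 16
Late repairs: 2.

2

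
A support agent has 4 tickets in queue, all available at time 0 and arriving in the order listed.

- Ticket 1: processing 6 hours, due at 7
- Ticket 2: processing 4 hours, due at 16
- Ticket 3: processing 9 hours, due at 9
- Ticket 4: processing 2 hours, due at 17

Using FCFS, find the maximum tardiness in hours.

FIFO (arrival order): Ticket 1 Ticket 2 Ticket 3 Ticket 4.
Ticket 1: 0→6, due 7, tardiness 0
Ticket 2: 6→10, due 16, tardiness 0
Ticket 3: 10→19, due 9, tardiness 10
Ticket 4: 19→21, due 17, tardiness 4
Maximum = 10.

10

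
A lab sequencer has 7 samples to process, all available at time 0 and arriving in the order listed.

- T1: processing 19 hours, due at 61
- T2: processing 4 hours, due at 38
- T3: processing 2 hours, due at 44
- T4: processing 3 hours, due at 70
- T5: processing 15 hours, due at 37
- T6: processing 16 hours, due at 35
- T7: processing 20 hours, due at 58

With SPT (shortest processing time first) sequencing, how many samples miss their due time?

2

SPT (increasing processing time): T3 T4 T2 T5 T6 T1 T7.
T3: 0→2, due 44, tardiness 0
T4: 2→5, due 70, tardiness 0
T2: 5→9, due 38, tardiness 0
T5: 9→24, due 37, tardiness 0
T6: 24→40, due 35, tardiness 5
T1: 40→59, due 61, tardiness 0
T7: 59→79, due 58, tardiness 21
Late samples: 2.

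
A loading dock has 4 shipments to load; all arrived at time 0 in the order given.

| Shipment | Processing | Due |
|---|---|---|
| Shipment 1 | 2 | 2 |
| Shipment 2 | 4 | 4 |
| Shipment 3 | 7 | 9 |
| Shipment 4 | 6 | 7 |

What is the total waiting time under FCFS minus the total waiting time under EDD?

FIFO (arrival order): Shipment 1 Shipment 2 Shipment 3 Shipment 4.
Shipment 1: waits 0, runs 0→2
Shipment 2: waits 2, runs 2→6
Shipment 3: waits 6, runs 6→13
Shipment 4: waits 13, runs 13→19
Sum = 0+2+6+13 = 21.
EDD (increasing due date): Shipment 1 Shipment 2 Shipment 4 Shipment 3.
Shipment 1: waits 0, runs 0→2
Shipment 2: waits 2, runs 2→6
Shipment 4: waits 6, runs 6→12
Shipment 3: waits 12, runs 12→19
Sum = 0+2+6+12 = 20.
Difference = 21 − 20 = 1.

1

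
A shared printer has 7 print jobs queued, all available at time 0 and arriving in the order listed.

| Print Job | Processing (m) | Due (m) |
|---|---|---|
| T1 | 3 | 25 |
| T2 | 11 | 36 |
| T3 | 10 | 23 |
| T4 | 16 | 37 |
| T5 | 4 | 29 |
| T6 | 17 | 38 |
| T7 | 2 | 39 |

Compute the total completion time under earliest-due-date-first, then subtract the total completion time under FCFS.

EDD (increasing due date): T3 T1 T5 T2 T4 T6 T7.
T3: 0→10
T1: 10→13
T5: 13→17
T2: 17→28
T4: 28→44
T6: 44→61
T7: 61→63
Sum = 10+13+17+28+44+61+63 = 236.
FIFO (arrival order): T1 T2 T3 T4 T5 T6 T7.
T1: 0→3
T2: 3→14
T3: 14→24
T4: 24→40
T5: 40→44
T6: 44→61
T7: 61→63
Sum = 3+14+24+40+44+61+63 = 249.
Difference = 236 − 249 = -13.

-13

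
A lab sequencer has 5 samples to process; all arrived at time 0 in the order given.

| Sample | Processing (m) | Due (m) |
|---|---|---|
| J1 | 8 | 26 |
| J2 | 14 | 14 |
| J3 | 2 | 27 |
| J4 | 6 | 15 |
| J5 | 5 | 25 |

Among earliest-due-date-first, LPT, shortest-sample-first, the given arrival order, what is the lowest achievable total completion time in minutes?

EDD (increasing due date): J2 J4 J5 J1 J3.
J2: 0→14
J4: 14→20
J5: 20→25
J1: 25→33
J3: 33→35
Sum = 14+20+25+33+35 = 127.
LPT (decreasing processing time): J2 J1 J4 J5 J3.
J2: 0→14
J1: 14→22
J4: 22→28
J5: 28→33
J3: 33→35
Sum = 14+22+28+33+35 = 132.
SPT (increasing processing time): J3 J5 J4 J1 J2.
J3: 0→2
J5: 2→7
J4: 7→13
J1: 13→21
J2: 21→35
Sum = 2+7+13+21+35 = 78.
FIFO (arrival order): J1 J2 J3 J4 J5.
J1: 0→8
J2: 8→22
J3: 22→24
J4: 24→30
J5: 30→35
Sum = 8+22+24+30+35 = 119.
EDD 127, LPT 132, SPT 78, FIFO 119 → minimum 78.

78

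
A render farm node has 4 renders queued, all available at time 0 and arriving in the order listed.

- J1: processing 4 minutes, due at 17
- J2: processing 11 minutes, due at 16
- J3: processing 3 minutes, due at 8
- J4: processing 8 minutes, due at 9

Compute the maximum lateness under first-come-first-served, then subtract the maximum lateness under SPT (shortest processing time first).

7

FIFO (arrival order): J1 J2 J3 J4.
J1: 0→4, due 17, lateness -13
J2: 4→15, due 16, lateness -1
J3: 15→18, due 8, lateness 10
J4: 18→26, due 9, lateness 17
Maximum = 17.
SPT (increasing processing time): J3 J1 J4 J2.
J3: 0→3, due 8, lateness -5
J1: 3→7, due 17, lateness -10
J4: 7→15, due 9, lateness 6
J2: 15→26, due 16, lateness 10
Maximum = 10.
Difference = 17 − 10 = 7.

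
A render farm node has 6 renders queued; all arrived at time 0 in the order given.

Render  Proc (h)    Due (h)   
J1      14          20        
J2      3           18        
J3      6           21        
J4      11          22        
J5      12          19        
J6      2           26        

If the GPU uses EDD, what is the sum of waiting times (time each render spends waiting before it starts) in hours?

EDD (increasing due date): J2 J5 J1 J3 J4 J6.
J2: waits 0, runs 0→3
J5: waits 3, runs 3→15
J1: waits 15, runs 15→29
J3: waits 29, runs 29→35
J4: waits 35, runs 35→46
J6: waits 46, runs 46→48
Sum = 0+3+15+29+35+46 = 128.

128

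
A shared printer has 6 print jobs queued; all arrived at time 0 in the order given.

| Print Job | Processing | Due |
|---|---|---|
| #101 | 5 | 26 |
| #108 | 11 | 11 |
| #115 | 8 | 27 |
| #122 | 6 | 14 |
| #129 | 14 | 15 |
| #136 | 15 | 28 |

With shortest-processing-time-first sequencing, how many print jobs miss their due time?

SPT (increasing processing time): #101 #122 #115 #108 #129 #136.
#101: 0→5, due 26, tardiness 0
#122: 5→11, due 14, tardiness 0
#115: 11→19, due 27, tardiness 0
#108: 19→30, due 11, tardiness 19
#129: 30→44, due 15, tardiness 29
#136: 44→59, due 28, tardiness 31
Late print jobs: 3.

3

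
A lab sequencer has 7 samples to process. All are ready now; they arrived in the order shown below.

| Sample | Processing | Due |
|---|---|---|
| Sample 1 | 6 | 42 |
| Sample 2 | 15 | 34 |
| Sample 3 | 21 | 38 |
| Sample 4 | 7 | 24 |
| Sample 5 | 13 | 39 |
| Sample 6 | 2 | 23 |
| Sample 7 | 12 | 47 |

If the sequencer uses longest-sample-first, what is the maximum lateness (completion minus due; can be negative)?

53

LPT (decreasing processing time): Sample 3 Sample 2 Sample 5 Sample 7 Sample 4 Sample 1 Sample 6.
Sample 3: 0→21, due 38, lateness -17
Sample 2: 21→36, due 34, lateness 2
Sample 5: 36→49, due 39, lateness 10
Sample 7: 49→61, due 47, lateness 14
Sample 4: 61→68, due 24, lateness 44
Sample 1: 68→74, due 42, lateness 32
Sample 6: 74→76, due 23, lateness 53
Maximum = 53.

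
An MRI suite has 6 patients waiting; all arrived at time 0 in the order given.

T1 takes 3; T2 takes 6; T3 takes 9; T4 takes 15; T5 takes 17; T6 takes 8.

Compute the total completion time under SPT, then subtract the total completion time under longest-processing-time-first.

-98

SPT (increasing processing time): T1 T2 T6 T3 T4 T5.
T1: 0→3
T2: 3→9
T6: 9→17
T3: 17→26
T4: 26→41
T5: 41→58
Sum = 3+9+17+26+41+58 = 154.
LPT (decreasing processing time): T5 T4 T3 T6 T2 T1.
T5: 0→17
T4: 17→32
T3: 32→41
T6: 41→49
T2: 49→55
T1: 55→58
Sum = 17+32+41+49+55+58 = 252.
Difference = 154 − 252 = -98.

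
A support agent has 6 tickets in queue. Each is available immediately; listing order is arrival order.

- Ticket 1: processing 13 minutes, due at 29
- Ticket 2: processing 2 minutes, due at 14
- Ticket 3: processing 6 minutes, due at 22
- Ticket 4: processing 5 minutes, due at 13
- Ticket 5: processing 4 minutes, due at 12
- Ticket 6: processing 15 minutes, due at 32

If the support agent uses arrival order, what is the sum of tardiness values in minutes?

FIFO (arrival order): Ticket 1 Ticket 2 Ticket 3 Ticket 4 Ticket 5 Ticket 6.
Ticket 1: 0→13, due 29, tardiness 0
Ticket 2: 13→15, due 14, tardiness 1
Ticket 3: 15→21, due 22, tardiness 0
Ticket 4: 21→26, due 13, tardiness 13
Ticket 5: 26→30, due 12, tardiness 18
Ticket 6: 30→45, due 32, tardiness 13
Sum = 0+1+0+13+18+13 = 45.

45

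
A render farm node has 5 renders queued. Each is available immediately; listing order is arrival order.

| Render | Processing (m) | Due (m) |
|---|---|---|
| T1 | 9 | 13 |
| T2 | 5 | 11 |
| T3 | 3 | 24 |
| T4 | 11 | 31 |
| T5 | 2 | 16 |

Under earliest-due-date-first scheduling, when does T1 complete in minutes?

14

EDD (increasing due date): T2 T1 T5 T3 T4.
T2: 0→5
T1: 5→14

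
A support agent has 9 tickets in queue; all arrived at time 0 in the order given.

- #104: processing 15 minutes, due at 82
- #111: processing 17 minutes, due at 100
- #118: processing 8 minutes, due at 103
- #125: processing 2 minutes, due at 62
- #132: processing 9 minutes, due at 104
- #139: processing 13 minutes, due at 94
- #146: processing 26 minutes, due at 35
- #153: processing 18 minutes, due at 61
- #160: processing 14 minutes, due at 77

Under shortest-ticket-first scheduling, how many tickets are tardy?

2

SPT (increasing processing time): #125 #118 #132 #139 #160 #104 #111 #153 #146.
#125: 0→2, due 62, tardiness 0
#118: 2→10, due 103, tardiness 0
#132: 10→19, due 104, tardiness 0
#139: 19→32, due 94, tardiness 0
#160: 32→46, due 77, tardiness 0
#104: 46→61, due 82, tardiness 0
#111: 61→78, due 100, tardiness 0
#153: 78→96, due 61, tardiness 35
#146: 96→122, due 35, tardiness 87
Late tickets: 2.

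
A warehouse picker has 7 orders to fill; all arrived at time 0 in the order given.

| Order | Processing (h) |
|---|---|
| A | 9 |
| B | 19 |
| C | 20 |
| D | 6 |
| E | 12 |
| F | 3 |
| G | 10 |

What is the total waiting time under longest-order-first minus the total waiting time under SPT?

160

LPT (decreasing processing time): C B E G A D F.
C: waits 0, runs 0→20
B: waits 20, runs 20→39
E: waits 39, runs 39→51
G: waits 51, runs 51→61
A: waits 61, runs 61→70
D: waits 70, runs 70→76
F: waits 76, runs 76→79
Sum = 0+20+39+51+61+70+76 = 317.
SPT (increasing processing time): F D A G E B C.
F: waits 0, runs 0→3
D: waits 3, runs 3→9
A: waits 9, runs 9→18
G: waits 18, runs 18→28
E: waits 28, runs 28→40
B: waits 40, runs 40→59
C: waits 59, runs 59→79
Sum = 0+3+9+18+28+40+59 = 157.
Difference = 317 − 157 = 160.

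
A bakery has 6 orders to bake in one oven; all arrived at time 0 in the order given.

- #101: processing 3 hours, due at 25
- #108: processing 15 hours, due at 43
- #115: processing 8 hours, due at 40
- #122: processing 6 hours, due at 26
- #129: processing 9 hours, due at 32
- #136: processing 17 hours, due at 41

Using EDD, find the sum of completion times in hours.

EDD (increasing due date): #101 #122 #129 #115 #136 #108.
#101: 0→3
#122: 3→9
#129: 9→18
#115: 18→26
#136: 26→43
#108: 43→58
Sum = 3+9+18+26+43+58 = 157.

157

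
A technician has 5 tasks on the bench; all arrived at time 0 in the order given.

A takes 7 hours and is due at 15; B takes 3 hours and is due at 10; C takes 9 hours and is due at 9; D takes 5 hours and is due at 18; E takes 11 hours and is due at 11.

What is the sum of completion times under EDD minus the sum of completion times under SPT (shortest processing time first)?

EDD (increasing due date): C B E A D.
C: 0→9
B: 9→12
E: 12→23
A: 23→30
D: 30→35
Sum = 9+12+23+30+35 = 109.
SPT (increasing processing time): B D A C E.
B: 0→3
D: 3→8
A: 8→15
C: 15→24
E: 24→35
Sum = 3+8+15+24+35 = 85.
Difference = 109 − 85 = 24.

24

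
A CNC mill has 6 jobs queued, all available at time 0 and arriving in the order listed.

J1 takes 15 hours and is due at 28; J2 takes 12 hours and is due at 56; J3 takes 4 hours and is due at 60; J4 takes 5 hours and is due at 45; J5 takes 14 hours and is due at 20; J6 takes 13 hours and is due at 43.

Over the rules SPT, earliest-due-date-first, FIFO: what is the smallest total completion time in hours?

SPT (increasing processing time): J3 J4 J2 J6 J5 J1.
J3: 0→4
J4: 4→9
J2: 9→21
J6: 21→34
J5: 34→48
J1: 48→63
Sum = 4+9+21+34+48+63 = 179.
EDD (increasing due date): J5 J1 J6 J4 J2 J3.
J5: 0→14
J1: 14→29
J6: 29→42
J4: 42→47
J2: 47→59
J3: 59→63
Sum = 14+29+42+47+59+63 = 254.
FIFO (arrival order): J1 J2 J3 J4 J5 J6.
J1: 0→15
J2: 15→27
J3: 27→31
J4: 31→36
J5: 36→50
J6: 50→63
Sum = 15+27+31+36+50+63 = 222.
SPT 179, EDD 254, FIFO 222 → minimum 179.

179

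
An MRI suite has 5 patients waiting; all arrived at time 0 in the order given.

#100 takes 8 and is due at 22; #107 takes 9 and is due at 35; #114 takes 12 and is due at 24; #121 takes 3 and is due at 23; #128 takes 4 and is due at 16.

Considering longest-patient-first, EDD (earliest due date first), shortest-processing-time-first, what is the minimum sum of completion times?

LPT (decreasing processing time): #114 #107 #100 #128 #121.
#114: 0→12
#107: 12→21
#100: 21→29
#128: 29→33
#121: 33→36
Sum = 12+21+29+33+36 = 131.
EDD (increasing due date): #128 #100 #121 #114 #107.
#128: 0→4
#100: 4→12
#121: 12→15
#114: 15→27
#107: 27→36
Sum = 4+12+15+27+36 = 94.
SPT (increasing processing time): #121 #128 #100 #107 #114.
#121: 0→3
#128: 3→7
#100: 7→15
#107: 15→24
#114: 24→36
Sum = 3+7+15+24+36 = 85.
LPT 131, EDD 94, SPT 85 → minimum 85.

85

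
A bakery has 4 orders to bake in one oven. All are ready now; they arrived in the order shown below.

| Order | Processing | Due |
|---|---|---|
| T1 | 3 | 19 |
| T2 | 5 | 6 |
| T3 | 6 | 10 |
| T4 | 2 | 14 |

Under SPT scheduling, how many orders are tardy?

2

SPT (increasing processing time): T4 T1 T2 T3.
T4: 0→2, due 14, tardiness 0
T1: 2→5, due 19, tardiness 0
T2: 5→10, due 6, tardiness 4
T3: 10→16, due 10, tardiness 6
Late orders: 2.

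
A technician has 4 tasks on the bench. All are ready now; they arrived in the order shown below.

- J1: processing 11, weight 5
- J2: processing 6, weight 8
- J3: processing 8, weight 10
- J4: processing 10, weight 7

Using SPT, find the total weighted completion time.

531

SPT (increasing processing time): J2 J3 J4 J1.
J2: finishes 6, weight 8, w·C = 48
J3: finishes 14, weight 10, w·C = 140
J4: finishes 24, weight 7, w·C = 168
J1: finishes 35, weight 5, w·C = 175
Sum = 48+140+168+175 = 531.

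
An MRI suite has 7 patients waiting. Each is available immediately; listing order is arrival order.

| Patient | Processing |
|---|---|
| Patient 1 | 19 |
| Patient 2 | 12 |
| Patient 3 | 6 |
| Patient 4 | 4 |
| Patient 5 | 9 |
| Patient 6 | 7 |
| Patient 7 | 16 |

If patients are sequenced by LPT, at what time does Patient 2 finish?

47

LPT (decreasing processing time): Patient 1 Patient 7 Patient 2 Patient 5 Patient 6 Patient 3 Patient 4.
Patient 1: 0→19
Patient 7: 19→35
Patient 2: 35→47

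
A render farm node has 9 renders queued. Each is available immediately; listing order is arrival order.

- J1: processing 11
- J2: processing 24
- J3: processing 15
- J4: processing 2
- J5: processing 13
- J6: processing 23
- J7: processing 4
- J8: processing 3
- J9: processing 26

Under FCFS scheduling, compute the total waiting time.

FIFO (arrival order): J1 J2 J3 J4 J5 J6 J7 J8 J9.
J1: waits 0, runs 0→11
J2: waits 11, runs 11→35
J3: waits 35, runs 35→50
J4: waits 50, runs 50→52
J5: waits 52, runs 52→65
J6: waits 65, runs 65→88
J7: waits 88, runs 88→92
J8: waits 92, runs 92→95
J9: waits 95, runs 95→121
Sum = 0+11+35+50+52+65+88+92+95 = 488.

488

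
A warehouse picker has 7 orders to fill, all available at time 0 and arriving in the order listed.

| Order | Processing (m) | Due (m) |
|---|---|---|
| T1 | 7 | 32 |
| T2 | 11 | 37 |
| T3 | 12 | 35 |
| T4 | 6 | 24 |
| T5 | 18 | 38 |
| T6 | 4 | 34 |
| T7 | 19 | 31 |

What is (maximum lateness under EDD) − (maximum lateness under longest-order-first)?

EDD (increasing due date): T4 T7 T1 T6 T3 T2 T5.
T4: 0→6, due 24, lateness -18
T7: 6→25, due 31, lateness -6
T1: 25→32, due 32, lateness 0
T6: 32→36, due 34, lateness 2
T3: 36→48, due 35, lateness 13
T2: 48→59, due 37, lateness 22
T5: 59→77, due 38, lateness 39
Maximum = 39.
LPT (decreasing processing time): T7 T5 T3 T2 T1 T4 T6.
T7: 0→19, due 31, lateness -12
T5: 19→37, due 38, lateness -1
T3: 37→49, due 35, lateness 14
T2: 49→60, due 37, lateness 23
T1: 60→67, due 32, lateness 35
T4: 67→73, due 24, lateness 49
T6: 73→77, due 34, lateness 43
Maximum = 49.
Difference = 39 − 49 = -10.

-10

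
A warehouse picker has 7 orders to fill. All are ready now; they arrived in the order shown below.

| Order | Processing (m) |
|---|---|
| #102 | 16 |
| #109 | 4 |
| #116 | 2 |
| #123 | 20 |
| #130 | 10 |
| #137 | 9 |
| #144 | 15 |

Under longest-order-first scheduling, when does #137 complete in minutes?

70

LPT (decreasing processing time): #123 #102 #144 #130 #137 #109 #116.
#123: 0→20
#102: 20→36
#144: 36→51
#130: 51→61
#137: 61→70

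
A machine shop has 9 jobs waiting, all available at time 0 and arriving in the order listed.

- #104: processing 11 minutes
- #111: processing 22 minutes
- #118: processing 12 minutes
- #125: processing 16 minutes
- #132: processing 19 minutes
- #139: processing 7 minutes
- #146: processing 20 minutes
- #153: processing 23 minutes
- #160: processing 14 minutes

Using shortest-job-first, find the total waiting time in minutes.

458

SPT (increasing processing time): #139 #104 #118 #160 #125 #132 #146 #111 #153.
#139: waits 0, runs 0→7
#104: waits 7, runs 7→18
#118: waits 18, runs 18→30
#160: waits 30, runs 30→44
#125: waits 44, runs 44→60
#132: waits 60, runs 60→79
#146: waits 79, runs 79→99
#111: waits 99, runs 99→121
#153: waits 121, runs 121→144
Sum = 0+7+18+30+44+60+79+99+121 = 458.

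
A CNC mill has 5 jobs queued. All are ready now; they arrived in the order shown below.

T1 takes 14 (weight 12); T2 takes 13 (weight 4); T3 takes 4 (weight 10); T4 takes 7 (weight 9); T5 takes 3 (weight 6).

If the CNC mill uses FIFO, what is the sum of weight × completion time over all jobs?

FIFO (arrival order): T1 T2 T3 T4 T5.
T1: finishes 14, weight 12, w·C = 168
T2: finishes 27, weight 4, w·C = 108
T3: finishes 31, weight 10, w·C = 310
T4: finishes 38, weight 9, w·C = 342
T5: finishes 41, weight 6, w·C = 246
Sum = 168+108+310+342+246 = 1174.

1174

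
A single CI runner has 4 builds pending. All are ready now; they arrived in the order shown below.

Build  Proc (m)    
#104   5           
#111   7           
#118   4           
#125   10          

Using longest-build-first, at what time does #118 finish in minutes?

26

LPT (decreasing processing time): #125 #111 #104 #118.
#125: 0→10
#111: 10→17
#104: 17→22
#118: 22→26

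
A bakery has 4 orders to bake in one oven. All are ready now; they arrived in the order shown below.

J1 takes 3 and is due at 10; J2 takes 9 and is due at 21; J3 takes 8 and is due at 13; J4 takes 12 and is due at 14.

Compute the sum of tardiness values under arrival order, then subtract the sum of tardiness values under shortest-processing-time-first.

FIFO (arrival order): J1 J2 J3 J4.
J1: 0→3, due 10, tardiness 0
J2: 3→12, due 21, tardiness 0
J3: 12→20, due 13, tardiness 7
J4: 20→32, due 14, tardiness 18
Sum = 0+0+7+18 = 25.
SPT (increasing processing time): J1 J3 J2 J4.
J1: 0→3, due 10, tardiness 0
J3: 3→11, due 13, tardiness 0
J2: 11→20, due 21, tardiness 0
J4: 20→32, due 14, tardiness 18
Sum = 0+0+0+18 = 18.
Difference = 25 − 18 = 7.

7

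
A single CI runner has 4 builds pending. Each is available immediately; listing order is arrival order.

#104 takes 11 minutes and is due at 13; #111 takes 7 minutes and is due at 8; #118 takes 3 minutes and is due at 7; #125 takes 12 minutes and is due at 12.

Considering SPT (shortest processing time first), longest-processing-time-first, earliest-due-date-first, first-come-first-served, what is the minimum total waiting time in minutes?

SPT (increasing processing time): #118 #111 #104 #125.
#118: waits 0, runs 0→3
#111: waits 3, runs 3→10
#104: waits 10, runs 10→21
#125: waits 21, runs 21→33
Sum = 0+3+10+21 = 34.
LPT (decreasing processing time): #125 #104 #111 #118.
#125: waits 0, runs 0→12
#104: waits 12, runs 12→23
#111: waits 23, runs 23→30
#118: waits 30, runs 30→33
Sum = 0+12+23+30 = 65.
EDD (increasing due date): #118 #111 #125 #104.
#118: waits 0, runs 0→3
#111: waits 3, runs 3→10
#125: waits 10, runs 10→22
#104: waits 22, runs 22→33
Sum = 0+3+10+22 = 35.
FIFO (arrival order): #104 #111 #118 #125.
#104: waits 0, runs 0→11
#111: waits 11, runs 11→18
#118: waits 18, runs 18→21
#125: waits 21, runs 21→33
Sum = 0+11+18+21 = 50.
SPT 34, LPT 65, EDD 35, FIFO 50 → minimum 34.

34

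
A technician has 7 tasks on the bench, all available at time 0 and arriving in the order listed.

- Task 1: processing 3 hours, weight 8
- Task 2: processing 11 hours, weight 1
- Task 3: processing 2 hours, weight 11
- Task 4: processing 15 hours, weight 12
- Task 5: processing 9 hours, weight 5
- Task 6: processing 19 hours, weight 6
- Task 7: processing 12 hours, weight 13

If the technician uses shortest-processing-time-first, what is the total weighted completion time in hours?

SPT (increasing processing time): Task 3 Task 1 Task 5 Task 2 Task 7 Task 4 Task 6.
Task 3: finishes 2, weight 11, w·C = 22
Task 1: finishes 5, weight 8, w·C = 40
Task 5: finishes 14, weight 5, w·C = 70
Task 2: finishes 25, weight 1, w·C = 25
Task 7: finishes 37, weight 13, w·C = 481
Task 4: finishes 52, weight 12, w·C = 624
Task 6: finishes 71, weight 6, w·C = 426
Sum = 22+40+70+25+481+624+426 = 1688.

1688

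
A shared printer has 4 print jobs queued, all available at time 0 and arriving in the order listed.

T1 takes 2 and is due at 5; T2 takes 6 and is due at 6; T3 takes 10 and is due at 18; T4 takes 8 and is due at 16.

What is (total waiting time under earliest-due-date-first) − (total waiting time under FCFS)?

EDD (increasing due date): T1 T2 T4 T3.
T1: waits 0, runs 0→2
T2: waits 2, runs 2→8
T4: waits 8, runs 8→16
T3: waits 16, runs 16→26
Sum = 0+2+8+16 = 26.
FIFO (arrival order): T1 T2 T3 T4.
T1: waits 0, runs 0→2
T2: waits 2, runs 2→8
T3: waits 8, runs 8→18
T4: waits 18, runs 18→26
Sum = 0+2+8+18 = 28.
Difference = 26 − 28 = -2.

-2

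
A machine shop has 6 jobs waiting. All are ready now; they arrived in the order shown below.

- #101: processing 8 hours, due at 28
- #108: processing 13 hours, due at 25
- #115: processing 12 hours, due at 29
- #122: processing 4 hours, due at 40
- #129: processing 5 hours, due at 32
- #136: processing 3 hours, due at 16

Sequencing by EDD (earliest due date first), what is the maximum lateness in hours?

9

EDD (increasing due date): #136 #108 #101 #115 #129 #122.
#136: 0→3, due 16, lateness -13
#108: 3→16, due 25, lateness -9
#101: 16→24, due 28, lateness -4
#115: 24→36, due 29, lateness 7
#129: 36→41, due 32, lateness 9
#122: 41→45, due 40, lateness 5
Maximum = 9.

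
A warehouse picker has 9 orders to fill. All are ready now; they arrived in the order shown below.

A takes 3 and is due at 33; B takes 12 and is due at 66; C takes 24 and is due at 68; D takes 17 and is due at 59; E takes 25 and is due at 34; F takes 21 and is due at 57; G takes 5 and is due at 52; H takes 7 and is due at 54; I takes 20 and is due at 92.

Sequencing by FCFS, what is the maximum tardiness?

60

FIFO (arrival order): A B C D E F G H I.
A: 0→3, due 33, tardiness 0
B: 3→15, due 66, tardiness 0
C: 15→39, due 68, tardiness 0
D: 39→56, due 59, tardiness 0
E: 56→81, due 34, tardiness 47
F: 81→102, due 57, tardiness 45
G: 102→107, due 52, tardiness 55
H: 107→114, due 54, tardiness 60
I: 114→134, due 92, tardiness 42
Maximum = 60.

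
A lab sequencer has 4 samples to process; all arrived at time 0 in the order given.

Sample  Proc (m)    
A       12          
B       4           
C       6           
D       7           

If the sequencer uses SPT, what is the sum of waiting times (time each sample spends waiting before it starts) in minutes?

31

SPT (increasing processing time): B C D A.
B: waits 0, runs 0→4
C: waits 4, runs 4→10
D: waits 10, runs 10→17
A: waits 17, runs 17→29
Sum = 0+4+10+17 = 31.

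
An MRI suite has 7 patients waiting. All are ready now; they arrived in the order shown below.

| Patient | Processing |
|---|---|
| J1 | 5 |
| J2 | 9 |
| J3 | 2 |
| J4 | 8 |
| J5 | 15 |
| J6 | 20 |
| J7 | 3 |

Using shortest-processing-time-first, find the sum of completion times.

166

SPT (increasing processing time): J3 J7 J1 J4 J2 J5 J6.
J3: 0→2
J7: 2→5
J1: 5→10
J4: 10→18
J2: 18→27
J5: 27→42
J6: 42→62
Sum = 2+5+10+18+27+42+62 = 166.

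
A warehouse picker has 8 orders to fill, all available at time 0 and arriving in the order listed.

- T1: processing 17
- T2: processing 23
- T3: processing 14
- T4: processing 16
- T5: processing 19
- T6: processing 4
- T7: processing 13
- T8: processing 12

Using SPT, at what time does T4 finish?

59

SPT (increasing processing time): T6 T8 T7 T3 T4 T1 T5 T2.
T6: 0→4
T8: 4→16
T7: 16→29
T3: 29→43
T4: 43→59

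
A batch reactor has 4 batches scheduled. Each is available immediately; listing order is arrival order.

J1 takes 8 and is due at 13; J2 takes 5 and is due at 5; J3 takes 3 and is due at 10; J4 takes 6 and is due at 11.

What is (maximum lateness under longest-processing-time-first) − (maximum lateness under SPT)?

LPT (decreasing processing time): J1 J4 J2 J3.
J1: 0→8, due 13, lateness -5
J4: 8→14, due 11, lateness 3
J2: 14→19, due 5, lateness 14
J3: 19→22, due 10, lateness 12
Maximum = 14.
SPT (increasing processing time): J3 J2 J4 J1.
J3: 0→3, due 10, lateness -7
J2: 3→8, due 5, lateness 3
J4: 8→14, due 11, lateness 3
J1: 14→22, due 13, lateness 9
Maximum = 9.
Difference = 14 − 9 = 5.

5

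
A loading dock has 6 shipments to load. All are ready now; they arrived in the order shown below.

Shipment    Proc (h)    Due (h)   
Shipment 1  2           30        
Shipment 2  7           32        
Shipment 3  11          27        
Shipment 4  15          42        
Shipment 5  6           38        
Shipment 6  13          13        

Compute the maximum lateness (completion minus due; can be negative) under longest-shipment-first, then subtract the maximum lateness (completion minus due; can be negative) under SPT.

-2

LPT (decreasing processing time): Shipment 4 Shipment 6 Shipment 3 Shipment 2 Shipment 5 Shipment 1.
Shipment 4: 0→15, due 42, lateness -27
Shipment 6: 15→28, due 13, lateness 15
Shipment 3: 28→39, due 27, lateness 12
Shipment 2: 39→46, due 32, lateness 14
Shipment 5: 46→52, due 38, lateness 14
Shipment 1: 52→54, due 30, lateness 24
Maximum = 24.
SPT (increasing processing time): Shipment 1 Shipment 5 Shipment 2 Shipment 3 Shipment 6 Shipment 4.
Shipment 1: 0→2, due 30, lateness -28
Shipment 5: 2→8, due 38, lateness -30
Shipment 2: 8→15, due 32, lateness -17
Shipment 3: 15→26, due 27, lateness -1
Shipment 6: 26→39, due 13, lateness 26
Shipment 4: 39→54, due 42, lateness 12
Maximum = 26.
Difference = 24 − 26 = -2.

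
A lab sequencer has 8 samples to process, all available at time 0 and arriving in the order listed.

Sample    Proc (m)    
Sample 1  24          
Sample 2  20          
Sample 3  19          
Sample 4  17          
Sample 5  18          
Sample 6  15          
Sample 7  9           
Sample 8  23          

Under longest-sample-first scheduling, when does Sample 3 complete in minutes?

86

LPT (decreasing processing time): Sample 1 Sample 8 Sample 2 Sample 3 Sample 5 Sample 4 Sample 6 Sample 7.
Sample 1: 0→24
Sample 8: 24→47
Sample 2: 47→67
Sample 3: 67→86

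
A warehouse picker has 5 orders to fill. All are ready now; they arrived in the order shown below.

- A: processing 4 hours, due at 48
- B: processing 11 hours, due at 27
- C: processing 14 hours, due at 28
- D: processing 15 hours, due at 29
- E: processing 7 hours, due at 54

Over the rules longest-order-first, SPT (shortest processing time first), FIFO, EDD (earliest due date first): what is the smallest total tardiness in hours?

LPT (decreasing processing time): D C B E A.
D: 0→15, due 29, tardiness 0
C: 15→29, due 28, tardiness 1
B: 29→40, due 27, tardiness 13
E: 40→47, due 54, tardiness 0
A: 47→51, due 48, tardiness 3
Sum = 0+1+13+0+3 = 17.
SPT (increasing processing time): A E B C D.
A: 0→4, due 48, tardiness 0
E: 4→11, due 54, tardiness 0
B: 11→22, due 27, tardiness 0
C: 22→36, due 28, tardiness 8
D: 36→51, due 29, tardiness 22
Sum = 0+0+0+8+22 = 30.
FIFO (arrival order): A B C D E.
A: 0→4, due 48, tardiness 0
B: 4→15, due 27, tardiness 0
C: 15→29, due 28, tardiness 1
D: 29→44, due 29, tardiness 15
E: 44→51, due 54, tardiness 0
Sum = 0+0+1+15+0 = 16.
EDD (increasing due date): B C D A E.
B: 0→11, due 27, tardiness 0
C: 11→25, due 28, tardiness 0
D: 25→40, due 29, tardiness 11
A: 40→44, due 48, tardiness 0
E: 44→51, due 54, tardiness 0
Sum = 0+0+11+0+0 = 11.
LPT 17, SPT 30, FIFO 16, EDD 11 → minimum 11.

11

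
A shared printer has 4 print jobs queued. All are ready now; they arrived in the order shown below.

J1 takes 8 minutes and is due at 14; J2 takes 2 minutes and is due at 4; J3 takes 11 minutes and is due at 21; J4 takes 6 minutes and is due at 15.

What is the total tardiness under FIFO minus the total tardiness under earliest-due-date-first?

FIFO (arrival order): J1 J2 J3 J4.
J1: 0→8, due 14, tardiness 0
J2: 8→10, due 4, tardiness 6
J3: 10→21, due 21, tardiness 0
J4: 21→27, due 15, tardiness 12
Sum = 0+6+0+12 = 18.
EDD (increasing due date): J2 J1 J4 J3.
J2: 0→2, due 4, tardiness 0
J1: 2→10, due 14, tardiness 0
J4: 10→16, due 15, tardiness 1
J3: 16→27, due 21, tardiness 6
Sum = 0+0+1+6 = 7.
Difference = 18 − 7 = 11.

11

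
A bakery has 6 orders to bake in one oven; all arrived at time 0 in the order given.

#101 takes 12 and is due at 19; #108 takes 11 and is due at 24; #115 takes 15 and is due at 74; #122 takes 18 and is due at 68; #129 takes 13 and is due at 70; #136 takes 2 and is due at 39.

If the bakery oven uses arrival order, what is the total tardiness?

32

FIFO (arrival order): #101 #108 #115 #122 #129 #136.
#101: 0→12, due 19, tardiness 0
#108: 12→23, due 24, tardiness 0
#115: 23→38, due 74, tardiness 0
#122: 38→56, due 68, tardiness 0
#129: 56→69, due 70, tardiness 0
#136: 69→71, due 39, tardiness 32
Sum = 0+0+0+0+0+32 = 32.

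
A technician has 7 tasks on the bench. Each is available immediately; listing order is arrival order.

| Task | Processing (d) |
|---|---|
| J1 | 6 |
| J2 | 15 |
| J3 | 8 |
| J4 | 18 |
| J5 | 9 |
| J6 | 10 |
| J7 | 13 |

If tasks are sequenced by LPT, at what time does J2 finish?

33

LPT (decreasing processing time): J4 J2 J7 J6 J5 J3 J1.
J4: 0→18
J2: 18→33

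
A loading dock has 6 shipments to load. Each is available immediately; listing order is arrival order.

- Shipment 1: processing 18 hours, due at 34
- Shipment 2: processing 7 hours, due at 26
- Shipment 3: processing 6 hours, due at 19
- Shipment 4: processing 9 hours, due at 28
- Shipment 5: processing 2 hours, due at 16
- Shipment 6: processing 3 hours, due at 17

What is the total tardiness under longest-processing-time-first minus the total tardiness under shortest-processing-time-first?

73

LPT (decreasing processing time): Shipment 1 Shipment 4 Shipment 2 Shipment 3 Shipment 6 Shipment 5.
Shipment 1: 0→18, due 34, tardiness 0
Shipment 4: 18→27, due 28, tardiness 0
Shipment 2: 27→34, due 26, tardiness 8
Shipment 3: 34→40, due 19, tardiness 21
Shipment 6: 40→43, due 17, tardiness 26
Shipment 5: 43→45, due 16, tardiness 29
Sum = 0+0+8+21+26+29 = 84.
SPT (increasing processing time): Shipment 5 Shipment 6 Shipment 3 Shipment 2 Shipment 4 Shipment 1.
Shipment 5: 0→2, due 16, tardiness 0
Shipment 6: 2→5, due 17, tardiness 0
Shipment 3: 5→11, due 19, tardiness 0
Shipment 2: 11→18, due 26, tardiness 0
Shipment 4: 18→27, due 28, tardiness 0
Shipment 1: 27→45, due 34, tardiness 11
Sum = 0+0+0+0+0+11 = 11.
Difference = 84 − 11 = 73.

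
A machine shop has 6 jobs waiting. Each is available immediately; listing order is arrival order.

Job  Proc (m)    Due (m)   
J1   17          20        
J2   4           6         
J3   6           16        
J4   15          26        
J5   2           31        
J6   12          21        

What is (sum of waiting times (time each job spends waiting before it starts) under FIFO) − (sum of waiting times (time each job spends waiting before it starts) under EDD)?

FIFO (arrival order): J1 J2 J3 J4 J5 J6.
J1: waits 0, runs 0→17
J2: waits 17, runs 17→21
J3: waits 21, runs 21→27
J4: waits 27, runs 27→42
J5: waits 42, runs 42→44
J6: waits 44, runs 44→56
Sum = 0+17+21+27+42+44 = 151.
EDD (increasing due date): J2 J3 J1 J6 J4 J5.
J2: waits 0, runs 0→4
J3: waits 4, runs 4→10
J1: waits 10, runs 10→27
J6: waits 27, runs 27→39
J4: waits 39, runs 39→54
J5: waits 54, runs 54→56
Sum = 0+4+10+27+39+54 = 134.
Difference = 151 − 134 = 17.

17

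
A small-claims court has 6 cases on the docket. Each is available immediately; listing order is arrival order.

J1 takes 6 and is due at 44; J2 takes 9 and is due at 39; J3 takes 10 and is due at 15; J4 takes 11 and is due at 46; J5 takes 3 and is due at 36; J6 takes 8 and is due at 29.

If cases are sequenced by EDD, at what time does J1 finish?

36

EDD (increasing due date): J3 J6 J5 J2 J1 J4.
J3: 0→10
J6: 10→18
J5: 18→21
J2: 21→30
J1: 30→36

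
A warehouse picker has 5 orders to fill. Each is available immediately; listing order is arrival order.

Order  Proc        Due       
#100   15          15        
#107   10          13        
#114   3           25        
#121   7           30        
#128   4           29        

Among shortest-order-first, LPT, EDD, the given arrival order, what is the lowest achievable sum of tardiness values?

25

SPT (increasing processing time): #114 #128 #121 #107 #100.
#114: 0→3, due 25, tardiness 0
#128: 3→7, due 29, tardiness 0
#121: 7→14, due 30, tardiness 0
#107: 14→24, due 13, tardiness 11
#100: 24→39, due 15, tardiness 24
Sum = 0+0+0+11+24 = 35.
LPT (decreasing processing time): #100 #107 #121 #128 #114.
#100: 0→15, due 15, tardiness 0
#107: 15→25, due 13, tardiness 12
#121: 25→32, due 30, tardiness 2
#128: 32→36, due 29, tardiness 7
#114: 36→39, due 25, tardiness 14
Sum = 0+12+2+7+14 = 35.
EDD (increasing due date): #107 #100 #114 #128 #121.
#107: 0→10, due 13, tardiness 0
#100: 10→25, due 15, tardiness 10
#114: 25→28, due 25, tardiness 3
#128: 28→32, due 29, tardiness 3
#121: 32→39, due 30, tardiness 9
Sum = 0+10+3+3+9 = 25.
FIFO (arrival order): #100 #107 #114 #121 #128.
#100: 0→15, due 15, tardiness 0
#107: 15→25, due 13, tardiness 12
#114: 25→28, due 25, tardiness 3
#121: 28→35, due 30, tardiness 5
#128: 35→39, due 29, tardiness 10
Sum = 0+12+3+5+10 = 30.
SPT 35, LPT 35, EDD 25, FIFO 30 → minimum 25.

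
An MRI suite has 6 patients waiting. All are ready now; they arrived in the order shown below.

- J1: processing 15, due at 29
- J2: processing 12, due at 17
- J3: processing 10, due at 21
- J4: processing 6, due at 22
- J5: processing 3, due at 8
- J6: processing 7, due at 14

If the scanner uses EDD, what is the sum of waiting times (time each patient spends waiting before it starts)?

105

EDD (increasing due date): J5 J6 J2 J3 J4 J1.
J5: waits 0, runs 0→3
J6: waits 3, runs 3→10
J2: waits 10, runs 10→22
J3: waits 22, runs 22→32
J4: waits 32, runs 32→38
J1: waits 38, runs 38→53
Sum = 0+3+10+22+32+38 = 105.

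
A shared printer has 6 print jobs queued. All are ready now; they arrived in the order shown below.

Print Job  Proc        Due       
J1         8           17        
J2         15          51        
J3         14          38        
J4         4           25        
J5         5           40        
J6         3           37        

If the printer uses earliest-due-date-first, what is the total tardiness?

EDD (increasing due date): J1 J4 J6 J3 J5 J2.
J1: 0→8, due 17, tardiness 0
J4: 8→12, due 25, tardiness 0
J6: 12→15, due 37, tardiness 0
J3: 15→29, due 38, tardiness 0
J5: 29→34, due 40, tardiness 0
J2: 34→49, due 51, tardiness 0
Sum = 0+0+0+0+0+0 = 0.

0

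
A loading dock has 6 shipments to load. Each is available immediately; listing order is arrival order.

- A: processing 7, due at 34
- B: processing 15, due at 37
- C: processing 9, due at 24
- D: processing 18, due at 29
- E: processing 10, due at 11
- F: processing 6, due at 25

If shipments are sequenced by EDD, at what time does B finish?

EDD (increasing due date): E C F D A B.
E: 0→10
C: 10→19
F: 19→25
D: 25→43
A: 43→50
B: 50→65

65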